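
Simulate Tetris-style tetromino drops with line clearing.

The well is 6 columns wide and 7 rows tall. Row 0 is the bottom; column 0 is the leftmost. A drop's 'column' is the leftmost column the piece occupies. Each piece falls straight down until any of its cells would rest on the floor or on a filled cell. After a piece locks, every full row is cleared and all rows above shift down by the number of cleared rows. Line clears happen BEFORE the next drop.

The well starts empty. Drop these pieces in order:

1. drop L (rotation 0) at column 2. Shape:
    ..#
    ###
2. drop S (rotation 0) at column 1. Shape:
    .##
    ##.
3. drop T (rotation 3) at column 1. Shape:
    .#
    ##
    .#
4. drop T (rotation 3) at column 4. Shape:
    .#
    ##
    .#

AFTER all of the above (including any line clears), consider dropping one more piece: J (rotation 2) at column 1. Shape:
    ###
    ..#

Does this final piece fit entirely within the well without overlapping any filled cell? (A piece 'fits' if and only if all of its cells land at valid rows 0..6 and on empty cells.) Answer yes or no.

Drop 1: L rot0 at col 2 lands with bottom-row=0; cleared 0 line(s) (total 0); column heights now [0 0 1 1 2 0], max=2
Drop 2: S rot0 at col 1 lands with bottom-row=1; cleared 0 line(s) (total 0); column heights now [0 2 3 3 2 0], max=3
Drop 3: T rot3 at col 1 lands with bottom-row=3; cleared 0 line(s) (total 0); column heights now [0 5 6 3 2 0], max=6
Drop 4: T rot3 at col 4 lands with bottom-row=1; cleared 0 line(s) (total 0); column heights now [0 5 6 3 3 4], max=6
Test piece J rot2 at col 1 (width 3): heights before test = [0 5 6 3 3 4]; fits = True

Answer: yes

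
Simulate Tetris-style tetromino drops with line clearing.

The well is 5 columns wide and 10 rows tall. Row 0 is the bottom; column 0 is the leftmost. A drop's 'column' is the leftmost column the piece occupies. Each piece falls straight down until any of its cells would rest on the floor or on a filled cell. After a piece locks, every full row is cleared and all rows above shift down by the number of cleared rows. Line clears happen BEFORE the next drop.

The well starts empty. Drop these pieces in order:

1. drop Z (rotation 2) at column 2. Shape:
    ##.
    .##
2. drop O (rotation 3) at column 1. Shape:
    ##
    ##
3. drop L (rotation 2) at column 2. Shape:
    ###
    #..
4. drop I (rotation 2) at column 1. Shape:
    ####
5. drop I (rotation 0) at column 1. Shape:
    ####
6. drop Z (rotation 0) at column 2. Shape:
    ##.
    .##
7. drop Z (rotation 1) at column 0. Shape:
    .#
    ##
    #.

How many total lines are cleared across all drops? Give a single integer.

Drop 1: Z rot2 at col 2 lands with bottom-row=0; cleared 0 line(s) (total 0); column heights now [0 0 2 2 1], max=2
Drop 2: O rot3 at col 1 lands with bottom-row=2; cleared 0 line(s) (total 0); column heights now [0 4 4 2 1], max=4
Drop 3: L rot2 at col 2 lands with bottom-row=4; cleared 0 line(s) (total 0); column heights now [0 4 6 6 6], max=6
Drop 4: I rot2 at col 1 lands with bottom-row=6; cleared 0 line(s) (total 0); column heights now [0 7 7 7 7], max=7
Drop 5: I rot0 at col 1 lands with bottom-row=7; cleared 0 line(s) (total 0); column heights now [0 8 8 8 8], max=8
Drop 6: Z rot0 at col 2 lands with bottom-row=8; cleared 0 line(s) (total 0); column heights now [0 8 10 10 9], max=10
Drop 7: Z rot1 at col 0 lands with bottom-row=7; cleared 1 line(s) (total 1); column heights now [8 9 9 9 8], max=9

Answer: 1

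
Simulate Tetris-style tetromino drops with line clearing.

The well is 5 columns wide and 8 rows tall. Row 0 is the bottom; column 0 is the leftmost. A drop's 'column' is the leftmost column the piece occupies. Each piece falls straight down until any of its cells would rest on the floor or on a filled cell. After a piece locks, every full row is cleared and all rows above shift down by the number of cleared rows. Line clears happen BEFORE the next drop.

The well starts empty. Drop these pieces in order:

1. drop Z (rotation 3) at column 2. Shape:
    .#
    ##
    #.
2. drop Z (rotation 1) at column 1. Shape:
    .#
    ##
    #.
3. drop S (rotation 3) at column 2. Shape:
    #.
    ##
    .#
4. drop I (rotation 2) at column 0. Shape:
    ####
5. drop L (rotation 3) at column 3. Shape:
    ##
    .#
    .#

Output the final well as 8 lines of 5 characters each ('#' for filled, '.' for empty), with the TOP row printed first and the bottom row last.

Answer: .....
...##
..#.#
..##.
..##.
.###.
.###.
..#..

Derivation:
Drop 1: Z rot3 at col 2 lands with bottom-row=0; cleared 0 line(s) (total 0); column heights now [0 0 2 3 0], max=3
Drop 2: Z rot1 at col 1 lands with bottom-row=1; cleared 0 line(s) (total 0); column heights now [0 3 4 3 0], max=4
Drop 3: S rot3 at col 2 lands with bottom-row=3; cleared 0 line(s) (total 0); column heights now [0 3 6 5 0], max=6
Drop 4: I rot2 at col 0 lands with bottom-row=6; cleared 0 line(s) (total 0); column heights now [7 7 7 7 0], max=7
Drop 5: L rot3 at col 3 lands with bottom-row=5; cleared 1 line(s) (total 1); column heights now [0 3 6 7 7], max=7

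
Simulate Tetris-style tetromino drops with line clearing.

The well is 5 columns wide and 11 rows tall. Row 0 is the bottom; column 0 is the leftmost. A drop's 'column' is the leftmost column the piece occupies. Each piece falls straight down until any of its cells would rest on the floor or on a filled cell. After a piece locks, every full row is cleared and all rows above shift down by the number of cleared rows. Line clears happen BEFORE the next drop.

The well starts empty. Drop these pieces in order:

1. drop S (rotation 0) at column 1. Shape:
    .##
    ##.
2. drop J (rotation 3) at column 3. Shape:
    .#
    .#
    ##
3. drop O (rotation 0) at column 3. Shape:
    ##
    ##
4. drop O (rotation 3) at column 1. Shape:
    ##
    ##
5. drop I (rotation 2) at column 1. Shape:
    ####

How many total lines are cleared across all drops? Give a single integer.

Answer: 0

Derivation:
Drop 1: S rot0 at col 1 lands with bottom-row=0; cleared 0 line(s) (total 0); column heights now [0 1 2 2 0], max=2
Drop 2: J rot3 at col 3 lands with bottom-row=2; cleared 0 line(s) (total 0); column heights now [0 1 2 3 5], max=5
Drop 3: O rot0 at col 3 lands with bottom-row=5; cleared 0 line(s) (total 0); column heights now [0 1 2 7 7], max=7
Drop 4: O rot3 at col 1 lands with bottom-row=2; cleared 0 line(s) (total 0); column heights now [0 4 4 7 7], max=7
Drop 5: I rot2 at col 1 lands with bottom-row=7; cleared 0 line(s) (total 0); column heights now [0 8 8 8 8], max=8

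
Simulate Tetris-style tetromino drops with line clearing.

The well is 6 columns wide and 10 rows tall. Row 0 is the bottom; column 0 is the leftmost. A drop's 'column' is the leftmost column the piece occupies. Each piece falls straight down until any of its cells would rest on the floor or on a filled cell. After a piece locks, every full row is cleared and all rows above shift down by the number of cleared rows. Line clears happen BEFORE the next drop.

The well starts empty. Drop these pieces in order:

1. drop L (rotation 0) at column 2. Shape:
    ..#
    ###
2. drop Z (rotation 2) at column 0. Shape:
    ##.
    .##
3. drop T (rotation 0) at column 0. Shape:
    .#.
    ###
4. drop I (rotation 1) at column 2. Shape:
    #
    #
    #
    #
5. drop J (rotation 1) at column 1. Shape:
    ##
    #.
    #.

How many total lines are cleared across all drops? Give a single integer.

Drop 1: L rot0 at col 2 lands with bottom-row=0; cleared 0 line(s) (total 0); column heights now [0 0 1 1 2 0], max=2
Drop 2: Z rot2 at col 0 lands with bottom-row=1; cleared 0 line(s) (total 0); column heights now [3 3 2 1 2 0], max=3
Drop 3: T rot0 at col 0 lands with bottom-row=3; cleared 0 line(s) (total 0); column heights now [4 5 4 1 2 0], max=5
Drop 4: I rot1 at col 2 lands with bottom-row=4; cleared 0 line(s) (total 0); column heights now [4 5 8 1 2 0], max=8
Drop 5: J rot1 at col 1 lands with bottom-row=6; cleared 0 line(s) (total 0); column heights now [4 9 9 1 2 0], max=9

Answer: 0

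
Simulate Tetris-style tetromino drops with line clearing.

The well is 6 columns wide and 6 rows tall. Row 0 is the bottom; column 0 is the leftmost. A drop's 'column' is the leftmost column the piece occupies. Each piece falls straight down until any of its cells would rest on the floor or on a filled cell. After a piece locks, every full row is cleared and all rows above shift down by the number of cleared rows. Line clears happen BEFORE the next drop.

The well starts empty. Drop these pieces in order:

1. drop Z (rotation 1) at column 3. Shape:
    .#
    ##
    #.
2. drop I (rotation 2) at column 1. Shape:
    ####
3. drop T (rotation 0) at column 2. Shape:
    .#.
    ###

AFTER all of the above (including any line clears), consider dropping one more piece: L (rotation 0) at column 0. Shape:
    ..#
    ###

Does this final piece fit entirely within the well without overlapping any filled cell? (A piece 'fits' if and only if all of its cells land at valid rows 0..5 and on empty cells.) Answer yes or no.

Answer: no

Derivation:
Drop 1: Z rot1 at col 3 lands with bottom-row=0; cleared 0 line(s) (total 0); column heights now [0 0 0 2 3 0], max=3
Drop 2: I rot2 at col 1 lands with bottom-row=3; cleared 0 line(s) (total 0); column heights now [0 4 4 4 4 0], max=4
Drop 3: T rot0 at col 2 lands with bottom-row=4; cleared 0 line(s) (total 0); column heights now [0 4 5 6 5 0], max=6
Test piece L rot0 at col 0 (width 3): heights before test = [0 4 5 6 5 0]; fits = False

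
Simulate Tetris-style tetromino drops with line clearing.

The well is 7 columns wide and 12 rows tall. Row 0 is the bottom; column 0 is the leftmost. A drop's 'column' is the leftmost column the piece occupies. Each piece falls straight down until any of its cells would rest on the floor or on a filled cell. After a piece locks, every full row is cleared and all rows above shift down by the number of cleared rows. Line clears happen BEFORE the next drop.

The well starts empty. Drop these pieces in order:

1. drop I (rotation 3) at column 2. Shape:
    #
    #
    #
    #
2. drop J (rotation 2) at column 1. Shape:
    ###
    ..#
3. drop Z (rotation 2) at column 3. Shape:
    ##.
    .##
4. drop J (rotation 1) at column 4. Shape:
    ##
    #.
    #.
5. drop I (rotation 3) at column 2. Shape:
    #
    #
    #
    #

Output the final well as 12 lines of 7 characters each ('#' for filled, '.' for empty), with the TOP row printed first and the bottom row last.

Answer: .......
.......
.......
..#.##.
..#.#..
..#.#..
..###..
.#####.
..##...
..#....
..#....
..#....

Derivation:
Drop 1: I rot3 at col 2 lands with bottom-row=0; cleared 0 line(s) (total 0); column heights now [0 0 4 0 0 0 0], max=4
Drop 2: J rot2 at col 1 lands with bottom-row=3; cleared 0 line(s) (total 0); column heights now [0 5 5 5 0 0 0], max=5
Drop 3: Z rot2 at col 3 lands with bottom-row=4; cleared 0 line(s) (total 0); column heights now [0 5 5 6 6 5 0], max=6
Drop 4: J rot1 at col 4 lands with bottom-row=6; cleared 0 line(s) (total 0); column heights now [0 5 5 6 9 9 0], max=9
Drop 5: I rot3 at col 2 lands with bottom-row=5; cleared 0 line(s) (total 0); column heights now [0 5 9 6 9 9 0], max=9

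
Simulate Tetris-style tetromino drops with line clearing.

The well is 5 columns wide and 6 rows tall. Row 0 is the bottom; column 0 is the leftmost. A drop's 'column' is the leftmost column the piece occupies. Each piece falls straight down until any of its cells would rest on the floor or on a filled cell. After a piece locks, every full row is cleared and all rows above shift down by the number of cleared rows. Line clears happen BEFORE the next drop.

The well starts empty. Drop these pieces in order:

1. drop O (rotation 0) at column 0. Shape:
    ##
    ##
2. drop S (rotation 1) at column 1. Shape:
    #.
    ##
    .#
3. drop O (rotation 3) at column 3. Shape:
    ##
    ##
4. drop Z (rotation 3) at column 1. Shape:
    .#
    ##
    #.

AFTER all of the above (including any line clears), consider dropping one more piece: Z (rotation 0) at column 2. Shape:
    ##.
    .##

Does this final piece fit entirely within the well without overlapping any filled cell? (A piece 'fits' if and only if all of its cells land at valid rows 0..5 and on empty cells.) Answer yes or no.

Drop 1: O rot0 at col 0 lands with bottom-row=0; cleared 0 line(s) (total 0); column heights now [2 2 0 0 0], max=2
Drop 2: S rot1 at col 1 lands with bottom-row=1; cleared 0 line(s) (total 0); column heights now [2 4 3 0 0], max=4
Drop 3: O rot3 at col 3 lands with bottom-row=0; cleared 1 line(s) (total 1); column heights now [1 3 2 1 1], max=3
Drop 4: Z rot3 at col 1 lands with bottom-row=3; cleared 0 line(s) (total 1); column heights now [1 5 6 1 1], max=6
Test piece Z rot0 at col 2 (width 3): heights before test = [1 5 6 1 1]; fits = False

Answer: no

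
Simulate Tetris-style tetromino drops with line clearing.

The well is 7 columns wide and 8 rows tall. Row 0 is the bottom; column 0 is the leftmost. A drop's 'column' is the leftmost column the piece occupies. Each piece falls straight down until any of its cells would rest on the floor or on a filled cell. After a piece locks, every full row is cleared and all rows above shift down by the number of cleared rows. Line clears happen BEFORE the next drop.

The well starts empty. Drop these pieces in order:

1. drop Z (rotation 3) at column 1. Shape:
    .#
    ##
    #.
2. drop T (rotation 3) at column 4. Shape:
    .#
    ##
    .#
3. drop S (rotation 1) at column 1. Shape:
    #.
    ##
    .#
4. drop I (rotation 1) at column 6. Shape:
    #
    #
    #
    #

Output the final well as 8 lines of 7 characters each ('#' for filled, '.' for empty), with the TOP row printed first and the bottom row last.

Drop 1: Z rot3 at col 1 lands with bottom-row=0; cleared 0 line(s) (total 0); column heights now [0 2 3 0 0 0 0], max=3
Drop 2: T rot3 at col 4 lands with bottom-row=0; cleared 0 line(s) (total 0); column heights now [0 2 3 0 2 3 0], max=3
Drop 3: S rot1 at col 1 lands with bottom-row=3; cleared 0 line(s) (total 0); column heights now [0 6 5 0 2 3 0], max=6
Drop 4: I rot1 at col 6 lands with bottom-row=0; cleared 0 line(s) (total 0); column heights now [0 6 5 0 2 3 4], max=6

Answer: .......
.......
.#.....
.##....
..#...#
..#..##
.##.###
.#...##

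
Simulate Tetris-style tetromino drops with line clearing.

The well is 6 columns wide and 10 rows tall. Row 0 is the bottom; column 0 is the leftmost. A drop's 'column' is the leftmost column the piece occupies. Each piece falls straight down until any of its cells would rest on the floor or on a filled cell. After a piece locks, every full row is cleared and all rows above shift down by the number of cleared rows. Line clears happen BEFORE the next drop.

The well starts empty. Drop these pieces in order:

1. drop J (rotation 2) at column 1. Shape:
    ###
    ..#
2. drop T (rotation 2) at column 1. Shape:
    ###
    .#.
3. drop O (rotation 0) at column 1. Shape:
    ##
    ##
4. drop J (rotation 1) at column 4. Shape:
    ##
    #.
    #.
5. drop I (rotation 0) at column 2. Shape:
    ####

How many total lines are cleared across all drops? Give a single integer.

Answer: 0

Derivation:
Drop 1: J rot2 at col 1 lands with bottom-row=0; cleared 0 line(s) (total 0); column heights now [0 2 2 2 0 0], max=2
Drop 2: T rot2 at col 1 lands with bottom-row=2; cleared 0 line(s) (total 0); column heights now [0 4 4 4 0 0], max=4
Drop 3: O rot0 at col 1 lands with bottom-row=4; cleared 0 line(s) (total 0); column heights now [0 6 6 4 0 0], max=6
Drop 4: J rot1 at col 4 lands with bottom-row=0; cleared 0 line(s) (total 0); column heights now [0 6 6 4 3 3], max=6
Drop 5: I rot0 at col 2 lands with bottom-row=6; cleared 0 line(s) (total 0); column heights now [0 6 7 7 7 7], max=7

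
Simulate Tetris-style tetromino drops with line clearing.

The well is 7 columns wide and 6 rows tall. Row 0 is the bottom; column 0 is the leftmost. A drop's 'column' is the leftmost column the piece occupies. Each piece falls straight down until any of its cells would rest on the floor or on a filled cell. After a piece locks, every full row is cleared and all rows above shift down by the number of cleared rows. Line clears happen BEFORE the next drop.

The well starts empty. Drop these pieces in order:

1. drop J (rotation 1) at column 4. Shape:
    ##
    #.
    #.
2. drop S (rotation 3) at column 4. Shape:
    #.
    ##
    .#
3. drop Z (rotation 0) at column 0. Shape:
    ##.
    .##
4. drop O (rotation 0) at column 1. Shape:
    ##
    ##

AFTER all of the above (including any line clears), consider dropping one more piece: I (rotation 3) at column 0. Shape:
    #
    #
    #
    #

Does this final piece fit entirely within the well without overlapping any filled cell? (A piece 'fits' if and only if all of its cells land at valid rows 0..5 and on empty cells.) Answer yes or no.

Drop 1: J rot1 at col 4 lands with bottom-row=0; cleared 0 line(s) (total 0); column heights now [0 0 0 0 3 3 0], max=3
Drop 2: S rot3 at col 4 lands with bottom-row=3; cleared 0 line(s) (total 0); column heights now [0 0 0 0 6 5 0], max=6
Drop 3: Z rot0 at col 0 lands with bottom-row=0; cleared 0 line(s) (total 0); column heights now [2 2 1 0 6 5 0], max=6
Drop 4: O rot0 at col 1 lands with bottom-row=2; cleared 0 line(s) (total 0); column heights now [2 4 4 0 6 5 0], max=6
Test piece I rot3 at col 0 (width 1): heights before test = [2 4 4 0 6 5 0]; fits = True

Answer: yes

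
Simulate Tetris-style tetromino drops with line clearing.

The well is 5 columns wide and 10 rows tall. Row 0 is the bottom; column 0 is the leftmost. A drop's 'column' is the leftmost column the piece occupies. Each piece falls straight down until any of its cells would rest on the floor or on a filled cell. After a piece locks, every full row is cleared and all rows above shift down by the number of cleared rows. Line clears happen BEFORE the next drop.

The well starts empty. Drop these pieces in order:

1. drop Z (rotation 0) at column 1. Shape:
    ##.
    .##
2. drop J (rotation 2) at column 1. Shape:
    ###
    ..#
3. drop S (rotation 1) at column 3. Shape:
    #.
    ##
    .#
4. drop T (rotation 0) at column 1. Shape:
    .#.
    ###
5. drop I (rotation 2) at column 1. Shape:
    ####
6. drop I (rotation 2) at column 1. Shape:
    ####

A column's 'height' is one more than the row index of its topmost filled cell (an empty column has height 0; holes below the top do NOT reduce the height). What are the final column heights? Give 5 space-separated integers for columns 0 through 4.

Answer: 0 9 9 9 9

Derivation:
Drop 1: Z rot0 at col 1 lands with bottom-row=0; cleared 0 line(s) (total 0); column heights now [0 2 2 1 0], max=2
Drop 2: J rot2 at col 1 lands with bottom-row=1; cleared 0 line(s) (total 0); column heights now [0 3 3 3 0], max=3
Drop 3: S rot1 at col 3 lands with bottom-row=2; cleared 0 line(s) (total 0); column heights now [0 3 3 5 4], max=5
Drop 4: T rot0 at col 1 lands with bottom-row=5; cleared 0 line(s) (total 0); column heights now [0 6 7 6 4], max=7
Drop 5: I rot2 at col 1 lands with bottom-row=7; cleared 0 line(s) (total 0); column heights now [0 8 8 8 8], max=8
Drop 6: I rot2 at col 1 lands with bottom-row=8; cleared 0 line(s) (total 0); column heights now [0 9 9 9 9], max=9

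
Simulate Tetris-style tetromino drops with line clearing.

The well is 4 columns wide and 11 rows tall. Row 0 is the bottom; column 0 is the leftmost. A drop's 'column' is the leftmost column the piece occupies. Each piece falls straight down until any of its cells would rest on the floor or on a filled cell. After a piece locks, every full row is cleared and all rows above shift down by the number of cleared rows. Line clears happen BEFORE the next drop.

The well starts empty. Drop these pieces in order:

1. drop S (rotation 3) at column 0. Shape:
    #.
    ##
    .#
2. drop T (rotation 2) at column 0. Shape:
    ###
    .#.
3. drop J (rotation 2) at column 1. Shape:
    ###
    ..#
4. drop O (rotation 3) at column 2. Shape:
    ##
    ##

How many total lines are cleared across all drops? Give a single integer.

Answer: 1

Derivation:
Drop 1: S rot3 at col 0 lands with bottom-row=0; cleared 0 line(s) (total 0); column heights now [3 2 0 0], max=3
Drop 2: T rot2 at col 0 lands with bottom-row=2; cleared 0 line(s) (total 0); column heights now [4 4 4 0], max=4
Drop 3: J rot2 at col 1 lands with bottom-row=3; cleared 1 line(s) (total 1); column heights now [3 4 4 4], max=4
Drop 4: O rot3 at col 2 lands with bottom-row=4; cleared 0 line(s) (total 1); column heights now [3 4 6 6], max=6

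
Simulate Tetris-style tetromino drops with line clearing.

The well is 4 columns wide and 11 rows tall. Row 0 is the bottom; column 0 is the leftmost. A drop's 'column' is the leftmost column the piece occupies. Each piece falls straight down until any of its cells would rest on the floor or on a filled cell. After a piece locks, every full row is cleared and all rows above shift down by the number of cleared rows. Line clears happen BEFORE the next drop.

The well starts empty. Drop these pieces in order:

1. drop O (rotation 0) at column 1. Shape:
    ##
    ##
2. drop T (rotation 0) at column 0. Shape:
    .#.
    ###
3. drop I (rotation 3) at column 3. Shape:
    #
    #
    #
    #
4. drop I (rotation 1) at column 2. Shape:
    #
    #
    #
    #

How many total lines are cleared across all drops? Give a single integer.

Answer: 1

Derivation:
Drop 1: O rot0 at col 1 lands with bottom-row=0; cleared 0 line(s) (total 0); column heights now [0 2 2 0], max=2
Drop 2: T rot0 at col 0 lands with bottom-row=2; cleared 0 line(s) (total 0); column heights now [3 4 3 0], max=4
Drop 3: I rot3 at col 3 lands with bottom-row=0; cleared 1 line(s) (total 1); column heights now [0 3 2 3], max=3
Drop 4: I rot1 at col 2 lands with bottom-row=2; cleared 0 line(s) (total 1); column heights now [0 3 6 3], max=6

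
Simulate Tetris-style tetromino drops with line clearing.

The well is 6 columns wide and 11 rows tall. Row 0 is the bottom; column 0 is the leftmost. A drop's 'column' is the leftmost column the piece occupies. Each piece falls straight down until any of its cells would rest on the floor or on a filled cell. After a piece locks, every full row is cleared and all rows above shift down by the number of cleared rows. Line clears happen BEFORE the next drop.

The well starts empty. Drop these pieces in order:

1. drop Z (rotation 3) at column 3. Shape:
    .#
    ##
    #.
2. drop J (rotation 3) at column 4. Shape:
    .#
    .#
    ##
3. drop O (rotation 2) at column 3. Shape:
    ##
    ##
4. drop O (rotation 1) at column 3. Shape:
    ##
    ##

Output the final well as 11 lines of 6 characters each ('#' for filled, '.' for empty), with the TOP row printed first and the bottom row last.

Drop 1: Z rot3 at col 3 lands with bottom-row=0; cleared 0 line(s) (total 0); column heights now [0 0 0 2 3 0], max=3
Drop 2: J rot3 at col 4 lands with bottom-row=3; cleared 0 line(s) (total 0); column heights now [0 0 0 2 4 6], max=6
Drop 3: O rot2 at col 3 lands with bottom-row=4; cleared 0 line(s) (total 0); column heights now [0 0 0 6 6 6], max=6
Drop 4: O rot1 at col 3 lands with bottom-row=6; cleared 0 line(s) (total 0); column heights now [0 0 0 8 8 6], max=8

Answer: ......
......
......
...##.
...##.
...###
...###
....##
....#.
...##.
...#..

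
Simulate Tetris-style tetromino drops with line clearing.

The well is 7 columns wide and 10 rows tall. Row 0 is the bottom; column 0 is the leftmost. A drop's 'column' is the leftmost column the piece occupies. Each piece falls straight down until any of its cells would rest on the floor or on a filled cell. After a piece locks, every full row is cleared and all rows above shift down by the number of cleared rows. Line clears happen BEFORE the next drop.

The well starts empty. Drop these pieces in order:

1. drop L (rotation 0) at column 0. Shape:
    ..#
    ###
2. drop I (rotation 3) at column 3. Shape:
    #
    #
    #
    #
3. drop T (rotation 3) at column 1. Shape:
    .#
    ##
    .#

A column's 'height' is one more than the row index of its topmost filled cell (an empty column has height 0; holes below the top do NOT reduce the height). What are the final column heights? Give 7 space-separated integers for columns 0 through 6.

Answer: 1 4 5 4 0 0 0

Derivation:
Drop 1: L rot0 at col 0 lands with bottom-row=0; cleared 0 line(s) (total 0); column heights now [1 1 2 0 0 0 0], max=2
Drop 2: I rot3 at col 3 lands with bottom-row=0; cleared 0 line(s) (total 0); column heights now [1 1 2 4 0 0 0], max=4
Drop 3: T rot3 at col 1 lands with bottom-row=2; cleared 0 line(s) (total 0); column heights now [1 4 5 4 0 0 0], max=5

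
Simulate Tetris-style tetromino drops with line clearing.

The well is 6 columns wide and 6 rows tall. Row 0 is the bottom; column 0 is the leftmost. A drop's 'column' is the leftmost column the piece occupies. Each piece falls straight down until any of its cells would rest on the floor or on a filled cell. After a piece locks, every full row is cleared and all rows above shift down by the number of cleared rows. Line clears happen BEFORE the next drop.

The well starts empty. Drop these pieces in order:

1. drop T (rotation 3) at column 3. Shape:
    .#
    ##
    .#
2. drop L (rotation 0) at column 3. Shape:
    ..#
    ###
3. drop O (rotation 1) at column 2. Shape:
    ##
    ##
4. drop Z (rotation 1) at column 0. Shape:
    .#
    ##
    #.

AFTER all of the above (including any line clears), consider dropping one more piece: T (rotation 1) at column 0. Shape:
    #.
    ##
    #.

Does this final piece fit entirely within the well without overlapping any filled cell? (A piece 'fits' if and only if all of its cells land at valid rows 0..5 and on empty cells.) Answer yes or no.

Drop 1: T rot3 at col 3 lands with bottom-row=0; cleared 0 line(s) (total 0); column heights now [0 0 0 2 3 0], max=3
Drop 2: L rot0 at col 3 lands with bottom-row=3; cleared 0 line(s) (total 0); column heights now [0 0 0 4 4 5], max=5
Drop 3: O rot1 at col 2 lands with bottom-row=4; cleared 0 line(s) (total 0); column heights now [0 0 6 6 4 5], max=6
Drop 4: Z rot1 at col 0 lands with bottom-row=0; cleared 0 line(s) (total 0); column heights now [2 3 6 6 4 5], max=6
Test piece T rot1 at col 0 (width 2): heights before test = [2 3 6 6 4 5]; fits = True

Answer: yes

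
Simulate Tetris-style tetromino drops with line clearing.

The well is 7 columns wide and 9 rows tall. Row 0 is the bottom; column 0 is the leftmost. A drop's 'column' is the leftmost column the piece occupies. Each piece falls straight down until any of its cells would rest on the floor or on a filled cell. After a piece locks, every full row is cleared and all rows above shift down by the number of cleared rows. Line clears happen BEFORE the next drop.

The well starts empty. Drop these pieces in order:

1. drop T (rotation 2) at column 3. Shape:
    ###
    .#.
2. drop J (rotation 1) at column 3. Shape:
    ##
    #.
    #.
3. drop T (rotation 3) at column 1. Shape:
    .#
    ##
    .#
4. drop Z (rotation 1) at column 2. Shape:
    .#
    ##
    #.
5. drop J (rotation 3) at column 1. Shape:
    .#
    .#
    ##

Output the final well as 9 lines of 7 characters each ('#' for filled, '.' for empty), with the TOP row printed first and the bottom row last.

Answer: ..#....
..#....
.###...
..##...
..###..
...#...
..##...
.#####.
..#.#..

Derivation:
Drop 1: T rot2 at col 3 lands with bottom-row=0; cleared 0 line(s) (total 0); column heights now [0 0 0 2 2 2 0], max=2
Drop 2: J rot1 at col 3 lands with bottom-row=2; cleared 0 line(s) (total 0); column heights now [0 0 0 5 5 2 0], max=5
Drop 3: T rot3 at col 1 lands with bottom-row=0; cleared 0 line(s) (total 0); column heights now [0 2 3 5 5 2 0], max=5
Drop 4: Z rot1 at col 2 lands with bottom-row=4; cleared 0 line(s) (total 0); column heights now [0 2 6 7 5 2 0], max=7
Drop 5: J rot3 at col 1 lands with bottom-row=6; cleared 0 line(s) (total 0); column heights now [0 7 9 7 5 2 0], max=9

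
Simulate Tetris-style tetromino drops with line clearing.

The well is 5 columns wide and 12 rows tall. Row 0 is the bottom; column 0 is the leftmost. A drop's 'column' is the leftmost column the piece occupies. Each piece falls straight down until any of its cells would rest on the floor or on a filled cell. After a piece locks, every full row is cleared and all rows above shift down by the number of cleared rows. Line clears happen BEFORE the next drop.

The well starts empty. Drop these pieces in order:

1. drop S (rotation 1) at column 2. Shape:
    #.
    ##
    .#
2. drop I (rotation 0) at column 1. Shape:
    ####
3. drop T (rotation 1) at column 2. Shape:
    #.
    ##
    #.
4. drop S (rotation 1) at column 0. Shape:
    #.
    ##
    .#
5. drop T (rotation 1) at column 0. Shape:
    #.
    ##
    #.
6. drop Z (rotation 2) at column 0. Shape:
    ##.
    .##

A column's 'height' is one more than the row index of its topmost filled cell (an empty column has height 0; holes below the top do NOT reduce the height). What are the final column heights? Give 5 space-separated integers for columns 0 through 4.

Drop 1: S rot1 at col 2 lands with bottom-row=0; cleared 0 line(s) (total 0); column heights now [0 0 3 2 0], max=3
Drop 2: I rot0 at col 1 lands with bottom-row=3; cleared 0 line(s) (total 0); column heights now [0 4 4 4 4], max=4
Drop 3: T rot1 at col 2 lands with bottom-row=4; cleared 0 line(s) (total 0); column heights now [0 4 7 6 4], max=7
Drop 4: S rot1 at col 0 lands with bottom-row=4; cleared 0 line(s) (total 0); column heights now [7 6 7 6 4], max=7
Drop 5: T rot1 at col 0 lands with bottom-row=7; cleared 0 line(s) (total 0); column heights now [10 9 7 6 4], max=10
Drop 6: Z rot2 at col 0 lands with bottom-row=9; cleared 0 line(s) (total 0); column heights now [11 11 10 6 4], max=11

Answer: 11 11 10 6 4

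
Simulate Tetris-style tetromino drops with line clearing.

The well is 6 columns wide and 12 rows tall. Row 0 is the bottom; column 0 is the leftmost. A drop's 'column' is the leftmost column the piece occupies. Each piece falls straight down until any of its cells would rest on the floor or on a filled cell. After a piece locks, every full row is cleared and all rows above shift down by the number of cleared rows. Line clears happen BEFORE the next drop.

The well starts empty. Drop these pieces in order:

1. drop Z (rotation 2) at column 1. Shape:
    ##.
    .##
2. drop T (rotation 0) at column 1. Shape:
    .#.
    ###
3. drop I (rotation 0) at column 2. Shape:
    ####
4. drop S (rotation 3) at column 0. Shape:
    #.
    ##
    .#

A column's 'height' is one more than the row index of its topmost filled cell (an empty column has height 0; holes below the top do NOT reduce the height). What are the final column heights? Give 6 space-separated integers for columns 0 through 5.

Drop 1: Z rot2 at col 1 lands with bottom-row=0; cleared 0 line(s) (total 0); column heights now [0 2 2 1 0 0], max=2
Drop 2: T rot0 at col 1 lands with bottom-row=2; cleared 0 line(s) (total 0); column heights now [0 3 4 3 0 0], max=4
Drop 3: I rot0 at col 2 lands with bottom-row=4; cleared 0 line(s) (total 0); column heights now [0 3 5 5 5 5], max=5
Drop 4: S rot3 at col 0 lands with bottom-row=3; cleared 1 line(s) (total 1); column heights now [5 4 4 3 0 0], max=5

Answer: 5 4 4 3 0 0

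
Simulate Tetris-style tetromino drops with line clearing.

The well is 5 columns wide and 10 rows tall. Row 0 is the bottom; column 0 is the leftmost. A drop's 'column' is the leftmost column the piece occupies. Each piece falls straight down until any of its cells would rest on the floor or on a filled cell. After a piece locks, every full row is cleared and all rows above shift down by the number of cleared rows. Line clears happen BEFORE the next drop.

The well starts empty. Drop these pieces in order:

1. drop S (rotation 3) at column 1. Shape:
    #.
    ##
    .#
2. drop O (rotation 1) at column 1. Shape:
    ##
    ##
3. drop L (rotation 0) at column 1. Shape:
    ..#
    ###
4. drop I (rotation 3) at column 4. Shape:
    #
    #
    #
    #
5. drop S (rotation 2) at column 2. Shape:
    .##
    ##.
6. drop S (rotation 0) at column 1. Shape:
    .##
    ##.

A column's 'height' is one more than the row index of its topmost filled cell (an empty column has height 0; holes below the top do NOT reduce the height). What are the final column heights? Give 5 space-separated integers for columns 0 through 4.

Answer: 0 9 10 10 9

Derivation:
Drop 1: S rot3 at col 1 lands with bottom-row=0; cleared 0 line(s) (total 0); column heights now [0 3 2 0 0], max=3
Drop 2: O rot1 at col 1 lands with bottom-row=3; cleared 0 line(s) (total 0); column heights now [0 5 5 0 0], max=5
Drop 3: L rot0 at col 1 lands with bottom-row=5; cleared 0 line(s) (total 0); column heights now [0 6 6 7 0], max=7
Drop 4: I rot3 at col 4 lands with bottom-row=0; cleared 0 line(s) (total 0); column heights now [0 6 6 7 4], max=7
Drop 5: S rot2 at col 2 lands with bottom-row=7; cleared 0 line(s) (total 0); column heights now [0 6 8 9 9], max=9
Drop 6: S rot0 at col 1 lands with bottom-row=8; cleared 0 line(s) (total 0); column heights now [0 9 10 10 9], max=10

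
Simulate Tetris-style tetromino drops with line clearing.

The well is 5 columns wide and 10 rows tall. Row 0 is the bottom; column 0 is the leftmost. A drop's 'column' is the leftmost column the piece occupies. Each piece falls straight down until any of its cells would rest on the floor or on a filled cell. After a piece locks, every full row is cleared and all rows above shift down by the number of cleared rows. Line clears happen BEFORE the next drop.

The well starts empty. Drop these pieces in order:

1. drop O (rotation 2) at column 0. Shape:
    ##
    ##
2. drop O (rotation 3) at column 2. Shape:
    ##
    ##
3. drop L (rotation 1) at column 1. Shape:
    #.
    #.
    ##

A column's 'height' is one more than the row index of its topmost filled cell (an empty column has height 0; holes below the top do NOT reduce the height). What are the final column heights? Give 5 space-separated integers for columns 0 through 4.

Drop 1: O rot2 at col 0 lands with bottom-row=0; cleared 0 line(s) (total 0); column heights now [2 2 0 0 0], max=2
Drop 2: O rot3 at col 2 lands with bottom-row=0; cleared 0 line(s) (total 0); column heights now [2 2 2 2 0], max=2
Drop 3: L rot1 at col 1 lands with bottom-row=2; cleared 0 line(s) (total 0); column heights now [2 5 3 2 0], max=5

Answer: 2 5 3 2 0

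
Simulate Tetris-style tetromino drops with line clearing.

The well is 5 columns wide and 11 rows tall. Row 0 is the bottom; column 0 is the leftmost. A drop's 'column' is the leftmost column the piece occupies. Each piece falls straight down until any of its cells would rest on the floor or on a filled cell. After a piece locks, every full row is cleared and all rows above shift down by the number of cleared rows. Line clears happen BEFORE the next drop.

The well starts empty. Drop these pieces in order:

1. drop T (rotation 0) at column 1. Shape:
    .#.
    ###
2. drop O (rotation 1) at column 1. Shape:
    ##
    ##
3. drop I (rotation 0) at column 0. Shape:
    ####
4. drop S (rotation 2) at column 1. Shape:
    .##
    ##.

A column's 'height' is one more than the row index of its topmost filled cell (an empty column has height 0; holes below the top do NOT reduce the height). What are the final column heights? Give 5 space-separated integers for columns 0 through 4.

Answer: 5 6 7 7 0

Derivation:
Drop 1: T rot0 at col 1 lands with bottom-row=0; cleared 0 line(s) (total 0); column heights now [0 1 2 1 0], max=2
Drop 2: O rot1 at col 1 lands with bottom-row=2; cleared 0 line(s) (total 0); column heights now [0 4 4 1 0], max=4
Drop 3: I rot0 at col 0 lands with bottom-row=4; cleared 0 line(s) (total 0); column heights now [5 5 5 5 0], max=5
Drop 4: S rot2 at col 1 lands with bottom-row=5; cleared 0 line(s) (total 0); column heights now [5 6 7 7 0], max=7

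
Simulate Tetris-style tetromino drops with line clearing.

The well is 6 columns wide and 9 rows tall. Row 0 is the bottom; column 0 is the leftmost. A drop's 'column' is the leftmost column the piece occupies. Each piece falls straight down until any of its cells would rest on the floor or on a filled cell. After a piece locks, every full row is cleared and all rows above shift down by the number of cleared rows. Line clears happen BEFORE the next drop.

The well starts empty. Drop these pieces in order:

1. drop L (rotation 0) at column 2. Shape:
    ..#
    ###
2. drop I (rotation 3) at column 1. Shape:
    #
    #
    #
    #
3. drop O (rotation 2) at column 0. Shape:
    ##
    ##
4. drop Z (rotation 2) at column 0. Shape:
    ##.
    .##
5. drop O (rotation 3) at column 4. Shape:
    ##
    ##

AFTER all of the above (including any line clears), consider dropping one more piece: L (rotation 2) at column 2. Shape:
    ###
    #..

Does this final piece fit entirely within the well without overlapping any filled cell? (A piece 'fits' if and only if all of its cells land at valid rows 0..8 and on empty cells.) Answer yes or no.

Drop 1: L rot0 at col 2 lands with bottom-row=0; cleared 0 line(s) (total 0); column heights now [0 0 1 1 2 0], max=2
Drop 2: I rot3 at col 1 lands with bottom-row=0; cleared 0 line(s) (total 0); column heights now [0 4 1 1 2 0], max=4
Drop 3: O rot2 at col 0 lands with bottom-row=4; cleared 0 line(s) (total 0); column heights now [6 6 1 1 2 0], max=6
Drop 4: Z rot2 at col 0 lands with bottom-row=6; cleared 0 line(s) (total 0); column heights now [8 8 7 1 2 0], max=8
Drop 5: O rot3 at col 4 lands with bottom-row=2; cleared 0 line(s) (total 0); column heights now [8 8 7 1 4 4], max=8
Test piece L rot2 at col 2 (width 3): heights before test = [8 8 7 1 4 4]; fits = True

Answer: yes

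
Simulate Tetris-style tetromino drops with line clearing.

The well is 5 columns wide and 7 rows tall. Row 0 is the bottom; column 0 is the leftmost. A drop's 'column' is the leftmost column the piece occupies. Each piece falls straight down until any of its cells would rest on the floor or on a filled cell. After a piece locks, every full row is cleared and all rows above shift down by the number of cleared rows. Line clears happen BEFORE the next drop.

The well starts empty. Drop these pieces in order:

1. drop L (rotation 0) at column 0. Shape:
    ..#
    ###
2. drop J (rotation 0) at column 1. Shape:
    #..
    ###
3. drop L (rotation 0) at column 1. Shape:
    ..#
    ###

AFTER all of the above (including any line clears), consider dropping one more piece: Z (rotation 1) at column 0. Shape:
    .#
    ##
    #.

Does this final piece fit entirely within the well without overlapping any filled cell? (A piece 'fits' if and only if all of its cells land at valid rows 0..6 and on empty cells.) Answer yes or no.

Drop 1: L rot0 at col 0 lands with bottom-row=0; cleared 0 line(s) (total 0); column heights now [1 1 2 0 0], max=2
Drop 2: J rot0 at col 1 lands with bottom-row=2; cleared 0 line(s) (total 0); column heights now [1 4 3 3 0], max=4
Drop 3: L rot0 at col 1 lands with bottom-row=4; cleared 0 line(s) (total 0); column heights now [1 5 5 6 0], max=6
Test piece Z rot1 at col 0 (width 2): heights before test = [1 5 5 6 0]; fits = True

Answer: yes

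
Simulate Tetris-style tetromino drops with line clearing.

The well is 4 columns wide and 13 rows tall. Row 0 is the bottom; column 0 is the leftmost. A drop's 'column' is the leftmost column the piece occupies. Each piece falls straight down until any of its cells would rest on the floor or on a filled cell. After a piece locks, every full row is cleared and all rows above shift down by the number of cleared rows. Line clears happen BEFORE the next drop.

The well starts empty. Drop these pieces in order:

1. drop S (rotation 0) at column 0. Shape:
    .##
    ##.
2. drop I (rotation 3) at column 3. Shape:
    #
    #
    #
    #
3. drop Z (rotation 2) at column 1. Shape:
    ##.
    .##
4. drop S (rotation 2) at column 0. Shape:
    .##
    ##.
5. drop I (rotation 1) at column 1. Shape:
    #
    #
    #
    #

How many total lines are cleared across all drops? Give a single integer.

Answer: 0

Derivation:
Drop 1: S rot0 at col 0 lands with bottom-row=0; cleared 0 line(s) (total 0); column heights now [1 2 2 0], max=2
Drop 2: I rot3 at col 3 lands with bottom-row=0; cleared 0 line(s) (total 0); column heights now [1 2 2 4], max=4
Drop 3: Z rot2 at col 1 lands with bottom-row=4; cleared 0 line(s) (total 0); column heights now [1 6 6 5], max=6
Drop 4: S rot2 at col 0 lands with bottom-row=6; cleared 0 line(s) (total 0); column heights now [7 8 8 5], max=8
Drop 5: I rot1 at col 1 lands with bottom-row=8; cleared 0 line(s) (total 0); column heights now [7 12 8 5], max=12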